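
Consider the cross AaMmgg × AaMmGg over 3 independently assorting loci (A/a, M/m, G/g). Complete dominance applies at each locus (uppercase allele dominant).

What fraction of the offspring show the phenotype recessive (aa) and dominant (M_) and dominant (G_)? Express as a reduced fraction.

P(aa M_ G_) = 3/32

AaMmgg gametes: AMg×2, Amg×2, aMg×2, amg×2
AaMmGg gametes: AMG×1, AMg×1, AmG×1, Amg×1, aMG×1, aMg×1, amG×1, amg×1
AaMmgg×AaMmGg grid (8·8=64): AAMMGg=2 AAMMgg=2 AAMmGg=4 AAMmgg=4 AAmmGg=2 AAmmgg=2 AaMMGg=4 AaMMgg=4 AaMmGg=8 AaMmgg=8 AammGg=4 Aammgg=4 aaMMGg=2 aaMMgg=2 aaMmGg=4 aaMmgg=4 aammGg=2 aammgg=2
aa M_ G_ hits 6/64; gcd=2; 6÷2/64÷2 = 3/32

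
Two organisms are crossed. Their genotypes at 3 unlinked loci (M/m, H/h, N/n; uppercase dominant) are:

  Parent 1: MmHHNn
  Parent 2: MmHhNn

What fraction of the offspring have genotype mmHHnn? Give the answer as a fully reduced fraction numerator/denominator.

MmHHNn gametes: MHN×2, MHn×2, mHN×2, mHn×2
MmHhNn gametes: MHN×1, MHn×1, MhN×1, Mhn×1, mHN×1, mHn×1, mhN×1, mhn×1
MmHHNn×MmHhNn grid (8·8=64): MMHHNN=2 MMHHNn=4 MMHHnn=2 MMHhNN=2 MMHhNn=4 MMHhnn=2 MmHHNN=4 MmHHNn=8 MmHHnn=4 MmHhNN=4 MmHhNn=8 MmHhnn=4 mmHHNN=2 mmHHNn=4 mmHHnn=2 mmHhNN=2 mmHhNn=4 mmHhnn=2
mmHHnn hits 2/64; gcd=2; 2÷2/64÷2 = 1/32

P(mmHHnn) = 1/32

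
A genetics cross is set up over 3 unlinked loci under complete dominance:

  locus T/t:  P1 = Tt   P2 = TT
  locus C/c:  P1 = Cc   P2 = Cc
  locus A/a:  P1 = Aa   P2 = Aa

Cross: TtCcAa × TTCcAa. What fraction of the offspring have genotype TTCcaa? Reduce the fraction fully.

P(TTCcaa) = 1/16

TtCcAa gametes: TCA×1, TCa×1, TcA×1, Tca×1, tCA×1, tCa×1, tcA×1, tca×1
TTCcAa gametes: TCA×2, TCa×2, TcA×2, Tca×2
TtCcAa×TTCcAa grid (8·8=64): TTCCAA=2 TTCCAa=4 TTCCaa=2 TTCcAA=4 TTCcAa=8 TTCcaa=4 TTccAA=2 TTccAa=4 TTccaa=2 TtCCAA=2 TtCCAa=4 TtCCaa=2 TtCcAA=4 TtCcAa=8 TtCcaa=4 TtccAA=2 TtccAa=4 Ttccaa=2
TTCcaa hits 4/64; gcd=4; 4÷4/64÷4 = 1/16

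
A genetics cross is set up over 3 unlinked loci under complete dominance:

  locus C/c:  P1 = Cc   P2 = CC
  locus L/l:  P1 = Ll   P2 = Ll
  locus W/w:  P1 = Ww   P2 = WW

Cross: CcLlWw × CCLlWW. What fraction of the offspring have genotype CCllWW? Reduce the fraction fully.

CcLlWw gametes: CLW×1, CLw×1, ClW×1, Clw×1, cLW×1, cLw×1, clW×1, clw×1
CCLlWW gametes: CLW×4, ClW×4
CcLlWw×CCLlWW grid (8·8=64): CCLLWW=4 CCLLWw=4 CCLlWW=8 CCLlWw=8 CCllWW=4 CCllWw=4 CcLLWW=4 CcLLWw=4 CcLlWW=8 CcLlWw=8 CcllWW=4 CcllWw=4
CCllWW hits 4/64; gcd=4; 4÷4/64÷4 = 1/16

P(CCllWW) = 1/16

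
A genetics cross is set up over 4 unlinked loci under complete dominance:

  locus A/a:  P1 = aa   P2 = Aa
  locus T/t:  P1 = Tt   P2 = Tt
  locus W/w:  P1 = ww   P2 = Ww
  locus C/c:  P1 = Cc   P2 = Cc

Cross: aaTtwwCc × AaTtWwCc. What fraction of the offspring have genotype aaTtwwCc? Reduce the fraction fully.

aaTtwwCc gametes: aTwC×4, aTwc×4, atwC×4, atwc×4
AaTtWwCc gametes: ATWC×1, ATWc×1, ATwC×1, ATwc×1, AtWC×1, AtWc×1, AtwC×1, Atwc×1, aTWC×1, aTWc×1, aTwC×1, aTwc×1, atWC×1, atWc×1, atwC×1, atwc×1
aaTtwwCc×AaTtWwCc grid (16·16=256): AaTTWwCC=4 AaTTWwCc=8 AaTTWwcc=4 AaTTwwCC=4 AaTTwwCc=8 AaTTwwcc=4 AaTtWwCC=8 AaTtWwCc=16 AaTtWwcc=8 AaTtwwCC=8 AaTtwwCc=16 AaTtwwcc=8 AattWwCC=4 AattWwCc=8 AattWwcc=4 AattwwCC=4 AattwwCc=8 Aattwwcc=4 aaTTWwCC=4 aaTTWwCc=8 aaTTWwcc=4 aaTTwwCC=4 aaTTwwCc=8 aaTTwwcc=4 aaTtWwCC=8 aaTtWwCc=16 aaTtWwcc=8 aaTtwwCC=8 aaTtwwCc=16 aaTtwwcc=8 aattWwCC=4 aattWwCc=8 aattWwcc=4 aattwwCC=4 aattwwCc=8 aattwwcc=4
aaTtwwCc hits 16/256; gcd=16; 16÷16/256÷16 = 1/16

P(aaTtwwCc) = 1/16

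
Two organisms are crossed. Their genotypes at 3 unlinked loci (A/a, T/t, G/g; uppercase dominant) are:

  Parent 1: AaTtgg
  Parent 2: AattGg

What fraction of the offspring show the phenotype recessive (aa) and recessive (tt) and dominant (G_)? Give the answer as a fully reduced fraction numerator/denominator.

AaTtgg gametes: ATg×2, Atg×2, aTg×2, atg×2
AattGg gametes: AtG×2, Atg×2, atG×2, atg×2
AaTtgg×AattGg grid (8·8=64): AATtGg=4 AATtgg=4 AAttGg=4 AAttgg=4 AaTtGg=8 AaTtgg=8 AattGg=8 Aattgg=8 aaTtGg=4 aaTtgg=4 aattGg=4 aattgg=4
aa tt G_ hits 4/64; gcd=4; 4÷4/64÷4 = 1/16

P(aa tt G_) = 1/16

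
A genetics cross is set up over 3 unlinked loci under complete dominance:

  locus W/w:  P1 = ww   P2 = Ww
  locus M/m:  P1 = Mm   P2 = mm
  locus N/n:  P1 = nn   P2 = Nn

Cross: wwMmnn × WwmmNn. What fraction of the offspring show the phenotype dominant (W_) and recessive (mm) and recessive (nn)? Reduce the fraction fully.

wwMmnn gametes: wMn×4, wmn×4
WwmmNn gametes: WmN×2, Wmn×2, wmN×2, wmn×2
wwMmnn×WwmmNn grid (8·8=64): WwMmNn=8 WwMmnn=8 WwmmNn=8 Wwmmnn=8 wwMmNn=8 wwMmnn=8 wwmmNn=8 wwmmnn=8
W_ mm nn hits 8/64; gcd=8; 8÷8/64÷8 = 1/8

P(W_ mm nn) = 1/8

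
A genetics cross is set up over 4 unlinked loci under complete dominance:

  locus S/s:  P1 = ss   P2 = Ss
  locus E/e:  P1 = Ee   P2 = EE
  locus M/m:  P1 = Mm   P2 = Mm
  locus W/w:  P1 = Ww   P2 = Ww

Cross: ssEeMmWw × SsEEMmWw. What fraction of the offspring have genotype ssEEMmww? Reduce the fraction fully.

ssEeMmWw gametes: sEMW×2, sEMw×2, sEmW×2, sEmw×2, seMW×2, seMw×2, semW×2, semw×2
SsEEMmWw gametes: SEMW×2, SEMw×2, SEmW×2, SEmw×2, sEMW×2, sEMw×2, sEmW×2, sEmw×2
ssEeMmWw×SsEEMmWw grid (16·16=256): SsEEMMWW=4 SsEEMMWw=8 SsEEMMww=4 SsEEMmWW=8 SsEEMmWw=16 SsEEMmww=8 SsEEmmWW=4 SsEEmmWw=8 SsEEmmww=4 SsEeMMWW=4 SsEeMMWw=8 SsEeMMww=4 SsEeMmWW=8 SsEeMmWw=16 SsEeMmww=8 SsEemmWW=4 SsEemmWw=8 SsEemmww=4 ssEEMMWW=4 ssEEMMWw=8 ssEEMMww=4 ssEEMmWW=8 ssEEMmWw=16 ssEEMmww=8 ssEEmmWW=4 ssEEmmWw=8 ssEEmmww=4 ssEeMMWW=4 ssEeMMWw=8 ssEeMMww=4 ssEeMmWW=8 ssEeMmWw=16 ssEeMmww=8 ssEemmWW=4 ssEemmWw=8 ssEemmww=4
ssEEMmww hits 8/256; gcd=8; 8÷8/256÷8 = 1/32

P(ssEEMmww) = 1/32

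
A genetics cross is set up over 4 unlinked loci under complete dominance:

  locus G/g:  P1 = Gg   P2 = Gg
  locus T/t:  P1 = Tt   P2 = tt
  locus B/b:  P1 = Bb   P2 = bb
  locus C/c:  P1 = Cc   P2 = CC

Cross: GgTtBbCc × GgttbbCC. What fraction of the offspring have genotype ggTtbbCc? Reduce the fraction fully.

P(ggTtbbCc) = 1/32

GgTtBbCc gametes: GTBC×1, GTBc×1, GTbC×1, GTbc×1, GtBC×1, GtBc×1, GtbC×1, Gtbc×1, gTBC×1, gTBc×1, gTbC×1, gTbc×1, gtBC×1, gtBc×1, gtbC×1, gtbc×1
GgttbbCC gametes: GtbC×8, gtbC×8
GgTtBbCc×GgttbbCC grid (16·16=256): GGTtBbCC=8 GGTtBbCc=8 GGTtbbCC=8 GGTtbbCc=8 GGttBbCC=8 GGttBbCc=8 GGttbbCC=8 GGttbbCc=8 GgTtBbCC=16 GgTtBbCc=16 GgTtbbCC=16 GgTtbbCc=16 GgttBbCC=16 GgttBbCc=16 GgttbbCC=16 GgttbbCc=16 ggTtBbCC=8 ggTtBbCc=8 ggTtbbCC=8 ggTtbbCc=8 ggttBbCC=8 ggttBbCc=8 ggttbbCC=8 ggttbbCc=8
ggTtbbCc hits 8/256; gcd=8; 8÷8/256÷8 = 1/32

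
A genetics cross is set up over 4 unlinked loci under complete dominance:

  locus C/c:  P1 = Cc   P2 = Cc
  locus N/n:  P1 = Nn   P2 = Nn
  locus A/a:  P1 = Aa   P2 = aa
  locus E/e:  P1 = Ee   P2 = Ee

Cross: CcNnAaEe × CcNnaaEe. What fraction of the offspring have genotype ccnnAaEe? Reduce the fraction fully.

CcNnAaEe gametes: CNAE×1, CNAe×1, CNaE×1, CNae×1, CnAE×1, CnAe×1, CnaE×1, Cnae×1, cNAE×1, cNAe×1, cNaE×1, cNae×1, cnAE×1, cnAe×1, cnaE×1, cnae×1
CcNnaaEe gametes: CNaE×2, CNae×2, CnaE×2, Cnae×2, cNaE×2, cNae×2, cnaE×2, cnae×2
CcNnAaEe×CcNnaaEe grid (16·16=256): CCNNAaEE=2 CCNNAaEe=4 CCNNAaee=2 CCNNaaEE=2 CCNNaaEe=4 CCNNaaee=2 CCNnAaEE=4 CCNnAaEe=8 CCNnAaee=4 CCNnaaEE=4 CCNnaaEe=8 CCNnaaee=4 CCnnAaEE=2 CCnnAaEe=4 CCnnAaee=2 CCnnaaEE=2 CCnnaaEe=4 CCnnaaee=2 CcNNAaEE=4 CcNNAaEe=8 CcNNAaee=4 CcNNaaEE=4 CcNNaaEe=8 CcNNaaee=4 CcNnAaEE=8 CcNnAaEe=16 CcNnAaee=8 CcNnaaEE=8 CcNnaaEe=16 CcNnaaee=8 CcnnAaEE=4 CcnnAaEe=8 CcnnAaee=4 CcnnaaEE=4 CcnnaaEe=8 Ccnnaaee=4 ccNNAaEE=2 ccNNAaEe=4 ccNNAaee=2 ccNNaaEE=2 ccNNaaEe=4 ccNNaaee=2 ccNnAaEE=4 ccNnAaEe=8 ccNnAaee=4 ccNnaaEE=4 ccNnaaEe=8 ccNnaaee=4 ccnnAaEE=2 ccnnAaEe=4 ccnnAaee=2 ccnnaaEE=2 ccnnaaEe=4 ccnnaaee=2
ccnnAaEe hits 4/256; gcd=4; 4÷4/256÷4 = 1/64

P(ccnnAaEe) = 1/64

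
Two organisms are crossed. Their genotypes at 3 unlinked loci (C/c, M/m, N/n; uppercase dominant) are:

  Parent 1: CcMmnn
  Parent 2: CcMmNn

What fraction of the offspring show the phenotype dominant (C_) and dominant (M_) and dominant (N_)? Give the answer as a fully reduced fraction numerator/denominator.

CcMmnn gametes: CMn×2, Cmn×2, cMn×2, cmn×2
CcMmNn gametes: CMN×1, CMn×1, CmN×1, Cmn×1, cMN×1, cMn×1, cmN×1, cmn×1
CcMmnn×CcMmNn grid (8·8=64): CCMMNn=2 CCMMnn=2 CCMmNn=4 CCMmnn=4 CCmmNn=2 CCmmnn=2 CcMMNn=4 CcMMnn=4 CcMmNn=8 CcMmnn=8 CcmmNn=4 Ccmmnn=4 ccMMNn=2 ccMMnn=2 ccMmNn=4 ccMmnn=4 ccmmNn=2 ccmmnn=2
C_ M_ N_ hits 18/64; gcd=2; 18÷2/64÷2 = 9/32

P(C_ M_ N_) = 9/32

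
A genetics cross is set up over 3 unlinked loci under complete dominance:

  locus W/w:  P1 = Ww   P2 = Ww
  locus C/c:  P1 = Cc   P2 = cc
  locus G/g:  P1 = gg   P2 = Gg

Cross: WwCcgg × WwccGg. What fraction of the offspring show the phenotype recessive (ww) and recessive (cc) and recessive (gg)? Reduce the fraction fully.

WwCcgg gametes: WCg×2, Wcg×2, wCg×2, wcg×2
WwccGg gametes: WcG×2, Wcg×2, wcG×2, wcg×2
WwCcgg×WwccGg grid (8·8=64): WWCcGg=4 WWCcgg=4 WWccGg=4 WWccgg=4 WwCcGg=8 WwCcgg=8 WwccGg=8 Wwccgg=8 wwCcGg=4 wwCcgg=4 wwccGg=4 wwccgg=4
ww cc gg hits 4/64; gcd=4; 4÷4/64÷4 = 1/16

P(ww cc gg) = 1/16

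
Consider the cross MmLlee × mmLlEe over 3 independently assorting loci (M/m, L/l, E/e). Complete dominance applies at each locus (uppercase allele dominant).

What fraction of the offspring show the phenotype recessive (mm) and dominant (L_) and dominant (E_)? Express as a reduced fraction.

P(mm L_ E_) = 3/16

MmLlee gametes: MLe×2, Mle×2, mLe×2, mle×2
mmLlEe gametes: mLE×2, mLe×2, mlE×2, mle×2
MmLlee×mmLlEe grid (8·8=64): MmLLEe=4 MmLLee=4 MmLlEe=8 MmLlee=8 MmllEe=4 Mmllee=4 mmLLEe=4 mmLLee=4 mmLlEe=8 mmLlee=8 mmllEe=4 mmllee=4
mm L_ E_ hits 12/64; gcd=4; 12÷4/64÷4 = 3/16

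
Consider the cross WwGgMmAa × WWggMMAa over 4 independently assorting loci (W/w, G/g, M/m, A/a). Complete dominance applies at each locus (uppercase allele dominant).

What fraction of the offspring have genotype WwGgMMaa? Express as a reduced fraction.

WwGgMmAa gametes: WGMA×1, WGMa×1, WGmA×1, WGma×1, WgMA×1, WgMa×1, WgmA×1, Wgma×1, wGMA×1, wGMa×1, wGmA×1, wGma×1, wgMA×1, wgMa×1, wgmA×1, wgma×1
WWggMMAa gametes: WgMA×8, WgMa×8
WwGgMmAa×WWggMMAa grid (16·16=256): WWGgMMAA=8 WWGgMMAa=16 WWGgMMaa=8 WWGgMmAA=8 WWGgMmAa=16 WWGgMmaa=8 WWggMMAA=8 WWggMMAa=16 WWggMMaa=8 WWggMmAA=8 WWggMmAa=16 WWggMmaa=8 WwGgMMAA=8 WwGgMMAa=16 WwGgMMaa=8 WwGgMmAA=8 WwGgMmAa=16 WwGgMmaa=8 WwggMMAA=8 WwggMMAa=16 WwggMMaa=8 WwggMmAA=8 WwggMmAa=16 WwggMmaa=8
WwGgMMaa hits 8/256; gcd=8; 8÷8/256÷8 = 1/32

P(WwGgMMaa) = 1/32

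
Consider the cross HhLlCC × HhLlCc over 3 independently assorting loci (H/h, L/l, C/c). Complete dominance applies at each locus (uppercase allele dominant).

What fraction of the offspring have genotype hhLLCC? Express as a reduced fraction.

HhLlCC gametes: HLC×2, HlC×2, hLC×2, hlC×2
HhLlCc gametes: HLC×1, HLc×1, HlC×1, Hlc×1, hLC×1, hLc×1, hlC×1, hlc×1
HhLlCC×HhLlCc grid (8·8=64): HHLLCC=2 HHLLCc=2 HHLlCC=4 HHLlCc=4 HHllCC=2 HHllCc=2 HhLLCC=4 HhLLCc=4 HhLlCC=8 HhLlCc=8 HhllCC=4 HhllCc=4 hhLLCC=2 hhLLCc=2 hhLlCC=4 hhLlCc=4 hhllCC=2 hhllCc=2
hhLLCC hits 2/64; gcd=2; 2÷2/64÷2 = 1/32

P(hhLLCC) = 1/32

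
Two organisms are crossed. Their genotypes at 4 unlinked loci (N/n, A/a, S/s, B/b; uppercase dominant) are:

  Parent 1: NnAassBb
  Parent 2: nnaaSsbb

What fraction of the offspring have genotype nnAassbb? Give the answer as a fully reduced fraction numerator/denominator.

P(nnAassbb) = 1/16

NnAassBb gametes: NAsB×2, NAsb×2, NasB×2, Nasb×2, nAsB×2, nAsb×2, nasB×2, nasb×2
nnaaSsbb gametes: naSb×8, nasb×8
NnAassBb×nnaaSsbb grid (16·16=256): NnAaSsBb=16 NnAaSsbb=16 NnAassBb=16 NnAassbb=16 NnaaSsBb=16 NnaaSsbb=16 NnaassBb=16 Nnaassbb=16 nnAaSsBb=16 nnAaSsbb=16 nnAassBb=16 nnAassbb=16 nnaaSsBb=16 nnaaSsbb=16 nnaassBb=16 nnaassbb=16
nnAassbb hits 16/256; gcd=16; 16÷16/256÷16 = 1/16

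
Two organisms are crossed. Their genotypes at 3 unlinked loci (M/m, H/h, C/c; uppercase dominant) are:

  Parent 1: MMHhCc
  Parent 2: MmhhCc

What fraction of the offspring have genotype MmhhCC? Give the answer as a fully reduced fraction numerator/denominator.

MMHhCc gametes: MHC×2, MHc×2, MhC×2, Mhc×2
MmhhCc gametes: MhC×2, Mhc×2, mhC×2, mhc×2
MMHhCc×MmhhCc grid (8·8=64): MMHhCC=4 MMHhCc=8 MMHhcc=4 MMhhCC=4 MMhhCc=8 MMhhcc=4 MmHhCC=4 MmHhCc=8 MmHhcc=4 MmhhCC=4 MmhhCc=8 Mmhhcc=4
MmhhCC hits 4/64; gcd=4; 4÷4/64÷4 = 1/16

P(MmhhCC) = 1/16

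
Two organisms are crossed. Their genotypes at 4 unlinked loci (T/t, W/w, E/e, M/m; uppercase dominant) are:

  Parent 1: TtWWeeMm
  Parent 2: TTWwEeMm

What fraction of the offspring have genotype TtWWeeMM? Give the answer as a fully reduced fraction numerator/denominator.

P(TtWWeeMM) = 1/32

TtWWeeMm gametes: TWeM×4, TWem×4, tWeM×4, tWem×4
TTWwEeMm gametes: TWEM×2, TWEm×2, TWeM×2, TWem×2, TwEM×2, TwEm×2, TweM×2, Twem×2
TtWWeeMm×TTWwEeMm grid (16·16=256): TTWWEeMM=8 TTWWEeMm=16 TTWWEemm=8 TTWWeeMM=8 TTWWeeMm=16 TTWWeemm=8 TTWwEeMM=8 TTWwEeMm=16 TTWwEemm=8 TTWweeMM=8 TTWweeMm=16 TTWweemm=8 TtWWEeMM=8 TtWWEeMm=16 TtWWEemm=8 TtWWeeMM=8 TtWWeeMm=16 TtWWeemm=8 TtWwEeMM=8 TtWwEeMm=16 TtWwEemm=8 TtWweeMM=8 TtWweeMm=16 TtWweemm=8
TtWWeeMM hits 8/256; gcd=8; 8÷8/256÷8 = 1/32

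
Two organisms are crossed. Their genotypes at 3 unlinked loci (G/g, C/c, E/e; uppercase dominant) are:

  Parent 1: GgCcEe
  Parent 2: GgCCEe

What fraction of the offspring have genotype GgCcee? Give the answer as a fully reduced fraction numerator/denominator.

GgCcEe gametes: GCE×1, GCe×1, GcE×1, Gce×1, gCE×1, gCe×1, gcE×1, gce×1
GgCCEe gametes: GCE×2, GCe×2, gCE×2, gCe×2
GgCcEe×GgCCEe grid (8·8=64): GGCCEE=2 GGCCEe=4 GGCCee=2 GGCcEE=2 GGCcEe=4 GGCcee=2 GgCCEE=4 GgCCEe=8 GgCCee=4 GgCcEE=4 GgCcEe=8 GgCcee=4 ggCCEE=2 ggCCEe=4 ggCCee=2 ggCcEE=2 ggCcEe=4 ggCcee=2
GgCcee hits 4/64; gcd=4; 4÷4/64÷4 = 1/16

P(GgCcee) = 1/16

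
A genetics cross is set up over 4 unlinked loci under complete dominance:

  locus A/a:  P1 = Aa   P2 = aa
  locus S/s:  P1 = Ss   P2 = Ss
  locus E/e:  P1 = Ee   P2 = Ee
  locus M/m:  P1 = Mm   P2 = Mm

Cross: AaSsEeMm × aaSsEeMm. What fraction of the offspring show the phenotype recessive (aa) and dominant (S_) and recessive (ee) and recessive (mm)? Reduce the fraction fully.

AaSsEeMm gametes: ASEM×1, ASEm×1, ASeM×1, ASem×1, AsEM×1, AsEm×1, AseM×1, Asem×1, aSEM×1, aSEm×1, aSeM×1, aSem×1, asEM×1, asEm×1, aseM×1, asem×1
aaSsEeMm gametes: aSEM×2, aSEm×2, aSeM×2, aSem×2, asEM×2, asEm×2, aseM×2, asem×2
AaSsEeMm×aaSsEeMm grid (16·16=256): AaSSEEMM=2 AaSSEEMm=4 AaSSEEmm=2 AaSSEeMM=4 AaSSEeMm=8 AaSSEemm=4 AaSSeeMM=2 AaSSeeMm=4 AaSSeemm=2 AaSsEEMM=4 AaSsEEMm=8 AaSsEEmm=4 AaSsEeMM=8 AaSsEeMm=16 AaSsEemm=8 AaSseeMM=4 AaSseeMm=8 AaSseemm=4 AassEEMM=2 AassEEMm=4 AassEEmm=2 AassEeMM=4 AassEeMm=8 AassEemm=4 AasseeMM=2 AasseeMm=4 Aasseemm=2 aaSSEEMM=2 aaSSEEMm=4 aaSSEEmm=2 aaSSEeMM=4 aaSSEeMm=8 aaSSEemm=4 aaSSeeMM=2 aaSSeeMm=4 aaSSeemm=2 aaSsEEMM=4 aaSsEEMm=8 aaSsEEmm=4 aaSsEeMM=8 aaSsEeMm=16 aaSsEemm=8 aaSseeMM=4 aaSseeMm=8 aaSseemm=4 aassEEMM=2 aassEEMm=4 aassEEmm=2 aassEeMM=4 aassEeMm=8 aassEemm=4 aasseeMM=2 aasseeMm=4 aasseemm=2
aa S_ ee mm hits 6/256; gcd=2; 6÷2/256÷2 = 3/128

P(aa S_ ee mm) = 3/128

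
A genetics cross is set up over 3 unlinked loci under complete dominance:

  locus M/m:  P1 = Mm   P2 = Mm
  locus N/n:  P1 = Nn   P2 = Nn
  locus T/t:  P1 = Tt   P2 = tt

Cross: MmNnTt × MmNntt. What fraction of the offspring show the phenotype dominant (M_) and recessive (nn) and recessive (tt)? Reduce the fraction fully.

P(M_ nn tt) = 3/32

MmNnTt gametes: MNT×1, MNt×1, MnT×1, Mnt×1, mNT×1, mNt×1, mnT×1, mnt×1
MmNntt gametes: MNt×2, Mnt×2, mNt×2, mnt×2
MmNnTt×MmNntt grid (8·8=64): MMNNTt=2 MMNNtt=2 MMNnTt=4 MMNntt=4 MMnnTt=2 MMnntt=2 MmNNTt=4 MmNNtt=4 MmNnTt=8 MmNntt=8 MmnnTt=4 Mmnntt=4 mmNNTt=2 mmNNtt=2 mmNnTt=4 mmNntt=4 mmnnTt=2 mmnntt=2
M_ nn tt hits 6/64; gcd=2; 6÷2/64÷2 = 3/32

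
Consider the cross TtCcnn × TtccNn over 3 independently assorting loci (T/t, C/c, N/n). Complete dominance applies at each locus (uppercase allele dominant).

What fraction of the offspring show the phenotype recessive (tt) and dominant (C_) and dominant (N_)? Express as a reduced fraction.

TtCcnn gametes: TCn×2, Tcn×2, tCn×2, tcn×2
TtccNn gametes: TcN×2, Tcn×2, tcN×2, tcn×2
TtCcnn×TtccNn grid (8·8=64): TTCcNn=4 TTCcnn=4 TTccNn=4 TTccnn=4 TtCcNn=8 TtCcnn=8 TtccNn=8 Ttccnn=8 ttCcNn=4 ttCcnn=4 ttccNn=4 ttccnn=4
tt C_ N_ hits 4/64; gcd=4; 4÷4/64÷4 = 1/16

P(tt C_ N_) = 1/16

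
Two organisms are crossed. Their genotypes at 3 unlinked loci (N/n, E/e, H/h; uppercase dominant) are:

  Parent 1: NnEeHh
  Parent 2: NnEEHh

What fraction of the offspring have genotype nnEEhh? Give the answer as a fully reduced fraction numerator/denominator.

NnEeHh gametes: NEH×1, NEh×1, NeH×1, Neh×1, nEH×1, nEh×1, neH×1, neh×1
NnEEHh gametes: NEH×2, NEh×2, nEH×2, nEh×2
NnEeHh×NnEEHh grid (8·8=64): NNEEHH=2 NNEEHh=4 NNEEhh=2 NNEeHH=2 NNEeHh=4 NNEehh=2 NnEEHH=4 NnEEHh=8 NnEEhh=4 NnEeHH=4 NnEeHh=8 NnEehh=4 nnEEHH=2 nnEEHh=4 nnEEhh=2 nnEeHH=2 nnEeHh=4 nnEehh=2
nnEEhh hits 2/64; gcd=2; 2÷2/64÷2 = 1/32

P(nnEEhh) = 1/32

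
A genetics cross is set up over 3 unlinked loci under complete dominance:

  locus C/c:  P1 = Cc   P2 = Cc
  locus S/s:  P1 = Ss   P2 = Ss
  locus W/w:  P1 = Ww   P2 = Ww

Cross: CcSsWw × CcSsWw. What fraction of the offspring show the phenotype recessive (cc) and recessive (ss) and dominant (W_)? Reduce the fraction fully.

P(cc ss W_) = 3/64

CcSsWw gametes: CSW×1, CSw×1, CsW×1, Csw×1, cSW×1, cSw×1, csW×1, csw×1
CcSsWw gametes: CSW×1, CSw×1, CsW×1, Csw×1, cSW×1, cSw×1, csW×1, csw×1
CcSsWw×CcSsWw grid (8·8=64): CCSSWW=1 CCSSWw=2 CCSSww=1 CCSsWW=2 CCSsWw=4 CCSsww=2 CCssWW=1 CCssWw=2 CCssww=1 CcSSWW=2 CcSSWw=4 CcSSww=2 CcSsWW=4 CcSsWw=8 CcSsww=4 CcssWW=2 CcssWw=4 Ccssww=2 ccSSWW=1 ccSSWw=2 ccSSww=1 ccSsWW=2 ccSsWw=4 ccSsww=2 ccssWW=1 ccssWw=2 ccssww=1
cc ss W_ hits 3/64; gcd=1; 3÷1/64÷1 = 3/64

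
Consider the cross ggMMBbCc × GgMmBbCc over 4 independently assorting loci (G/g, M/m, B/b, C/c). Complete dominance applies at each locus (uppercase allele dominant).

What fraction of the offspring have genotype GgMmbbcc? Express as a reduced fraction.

P(GgMmbbcc) = 1/64

ggMMBbCc gametes: gMBC×4, gMBc×4, gMbC×4, gMbc×4
GgMmBbCc gametes: GMBC×1, GMBc×1, GMbC×1, GMbc×1, GmBC×1, GmBc×1, GmbC×1, Gmbc×1, gMBC×1, gMBc×1, gMbC×1, gMbc×1, gmBC×1, gmBc×1, gmbC×1, gmbc×1
ggMMBbCc×GgMmBbCc grid (16·16=256): GgMMBBCC=4 GgMMBBCc=8 GgMMBBcc=4 GgMMBbCC=8 GgMMBbCc=16 GgMMBbcc=8 GgMMbbCC=4 GgMMbbCc=8 GgMMbbcc=4 GgMmBBCC=4 GgMmBBCc=8 GgMmBBcc=4 GgMmBbCC=8 GgMmBbCc=16 GgMmBbcc=8 GgMmbbCC=4 GgMmbbCc=8 GgMmbbcc=4 ggMMBBCC=4 ggMMBBCc=8 ggMMBBcc=4 ggMMBbCC=8 ggMMBbCc=16 ggMMBbcc=8 ggMMbbCC=4 ggMMbbCc=8 ggMMbbcc=4 ggMmBBCC=4 ggMmBBCc=8 ggMmBBcc=4 ggMmBbCC=8 ggMmBbCc=16 ggMmBbcc=8 ggMmbbCC=4 ggMmbbCc=8 ggMmbbcc=4
GgMmbbcc hits 4/256; gcd=4; 4÷4/256÷4 = 1/64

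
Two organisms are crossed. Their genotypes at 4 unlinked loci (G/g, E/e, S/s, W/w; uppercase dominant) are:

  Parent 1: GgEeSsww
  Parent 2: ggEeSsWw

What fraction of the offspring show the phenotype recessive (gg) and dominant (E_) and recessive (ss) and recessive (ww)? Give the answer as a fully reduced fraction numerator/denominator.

GgEeSsww gametes: GESw×2, GEsw×2, GeSw×2, Gesw×2, gESw×2, gEsw×2, geSw×2, gesw×2
ggEeSsWw gametes: gESW×2, gESw×2, gEsW×2, gEsw×2, geSW×2, geSw×2, gesW×2, gesw×2
GgEeSsww×ggEeSsWw grid (16·16=256): GgEESSWw=4 GgEESSww=4 GgEESsWw=8 GgEESsww=8 GgEEssWw=4 GgEEssww=4 GgEeSSWw=8 GgEeSSww=8 GgEeSsWw=16 GgEeSsww=16 GgEessWw=8 GgEessww=8 GgeeSSWw=4 GgeeSSww=4 GgeeSsWw=8 GgeeSsww=8 GgeessWw=4 Ggeessww=4 ggEESSWw=4 ggEESSww=4 ggEESsWw=8 ggEESsww=8 ggEEssWw=4 ggEEssww=4 ggEeSSWw=8 ggEeSSww=8 ggEeSsWw=16 ggEeSsww=16 ggEessWw=8 ggEessww=8 ggeeSSWw=4 ggeeSSww=4 ggeeSsWw=8 ggeeSsww=8 ggeessWw=4 ggeessww=4
gg E_ ss ww hits 12/256; gcd=4; 12÷4/256÷4 = 3/64

P(gg E_ ss ww) = 3/64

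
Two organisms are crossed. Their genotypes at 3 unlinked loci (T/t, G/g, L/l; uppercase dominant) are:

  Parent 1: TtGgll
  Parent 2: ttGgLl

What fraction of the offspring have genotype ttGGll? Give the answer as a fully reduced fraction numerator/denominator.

TtGgll gametes: TGl×2, Tgl×2, tGl×2, tgl×2
ttGgLl gametes: tGL×2, tGl×2, tgL×2, tgl×2
TtGgll×ttGgLl grid (8·8=64): TtGGLl=4 TtGGll=4 TtGgLl=8 TtGgll=8 TtggLl=4 Ttggll=4 ttGGLl=4 ttGGll=4 ttGgLl=8 ttGgll=8 ttggLl=4 ttggll=4
ttGGll hits 4/64; gcd=4; 4÷4/64÷4 = 1/16

P(ttGGll) = 1/16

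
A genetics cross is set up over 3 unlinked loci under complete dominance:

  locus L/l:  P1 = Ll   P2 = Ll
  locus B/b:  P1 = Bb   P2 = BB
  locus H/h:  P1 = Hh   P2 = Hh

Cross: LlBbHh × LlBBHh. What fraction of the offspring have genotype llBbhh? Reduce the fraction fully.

P(llBbhh) = 1/32

LlBbHh gametes: LBH×1, LBh×1, LbH×1, Lbh×1, lBH×1, lBh×1, lbH×1, lbh×1
LlBBHh gametes: LBH×2, LBh×2, lBH×2, lBh×2
LlBbHh×LlBBHh grid (8·8=64): LLBBHH=2 LLBBHh=4 LLBBhh=2 LLBbHH=2 LLBbHh=4 LLBbhh=2 LlBBHH=4 LlBBHh=8 LlBBhh=4 LlBbHH=4 LlBbHh=8 LlBbhh=4 llBBHH=2 llBBHh=4 llBBhh=2 llBbHH=2 llBbHh=4 llBbhh=2
llBbhh hits 2/64; gcd=2; 2÷2/64÷2 = 1/32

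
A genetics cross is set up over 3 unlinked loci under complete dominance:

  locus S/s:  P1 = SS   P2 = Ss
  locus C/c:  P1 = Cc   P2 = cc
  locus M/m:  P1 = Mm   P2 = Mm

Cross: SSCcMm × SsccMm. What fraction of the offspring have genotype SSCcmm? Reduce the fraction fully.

SSCcMm gametes: SCM×2, SCm×2, ScM×2, Scm×2
SsccMm gametes: ScM×2, Scm×2, scM×2, scm×2
SSCcMm×SsccMm grid (8·8=64): SSCcMM=4 SSCcMm=8 SSCcmm=4 SSccMM=4 SSccMm=8 SSccmm=4 SsCcMM=4 SsCcMm=8 SsCcmm=4 SsccMM=4 SsccMm=8 Ssccmm=4
SSCcmm hits 4/64; gcd=4; 4÷4/64÷4 = 1/16

P(SSCcmm) = 1/16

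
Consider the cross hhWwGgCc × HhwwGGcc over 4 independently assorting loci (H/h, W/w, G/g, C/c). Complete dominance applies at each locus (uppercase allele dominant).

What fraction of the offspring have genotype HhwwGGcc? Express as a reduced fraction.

P(HhwwGGcc) = 1/16

hhWwGgCc gametes: hWGC×2, hWGc×2, hWgC×2, hWgc×2, hwGC×2, hwGc×2, hwgC×2, hwgc×2
HhwwGGcc gametes: HwGc×8, hwGc×8
hhWwGgCc×HhwwGGcc grid (16·16=256): HhWwGGCc=16 HhWwGGcc=16 HhWwGgCc=16 HhWwGgcc=16 HhwwGGCc=16 HhwwGGcc=16 HhwwGgCc=16 HhwwGgcc=16 hhWwGGCc=16 hhWwGGcc=16 hhWwGgCc=16 hhWwGgcc=16 hhwwGGCc=16 hhwwGGcc=16 hhwwGgCc=16 hhwwGgcc=16
HhwwGGcc hits 16/256; gcd=16; 16÷16/256÷16 = 1/16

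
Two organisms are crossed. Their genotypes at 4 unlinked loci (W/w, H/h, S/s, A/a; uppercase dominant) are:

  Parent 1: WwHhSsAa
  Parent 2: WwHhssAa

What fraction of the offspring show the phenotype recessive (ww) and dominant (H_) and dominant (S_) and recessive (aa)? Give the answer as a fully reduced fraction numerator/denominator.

WwHhSsAa gametes: WHSA×1, WHSa×1, WHsA×1, WHsa×1, WhSA×1, WhSa×1, WhsA×1, Whsa×1, wHSA×1, wHSa×1, wHsA×1, wHsa×1, whSA×1, whSa×1, whsA×1, whsa×1
WwHhssAa gametes: WHsA×2, WHsa×2, WhsA×2, Whsa×2, wHsA×2, wHsa×2, whsA×2, whsa×2
WwHhSsAa×WwHhssAa grid (16·16=256): WWHHSsAA=2 WWHHSsAa=4 WWHHSsaa=2 WWHHssAA=2 WWHHssAa=4 WWHHssaa=2 WWHhSsAA=4 WWHhSsAa=8 WWHhSsaa=4 WWHhssAA=4 WWHhssAa=8 WWHhssaa=4 WWhhSsAA=2 WWhhSsAa=4 WWhhSsaa=2 WWhhssAA=2 WWhhssAa=4 WWhhssaa=2 WwHHSsAA=4 WwHHSsAa=8 WwHHSsaa=4 WwHHssAA=4 WwHHssAa=8 WwHHssaa=4 WwHhSsAA=8 WwHhSsAa=16 WwHhSsaa=8 WwHhssAA=8 WwHhssAa=16 WwHhssaa=8 WwhhSsAA=4 WwhhSsAa=8 WwhhSsaa=4 WwhhssAA=4 WwhhssAa=8 Wwhhssaa=4 wwHHSsAA=2 wwHHSsAa=4 wwHHSsaa=2 wwHHssAA=2 wwHHssAa=4 wwHHssaa=2 wwHhSsAA=4 wwHhSsAa=8 wwHhSsaa=4 wwHhssAA=4 wwHhssAa=8 wwHhssaa=4 wwhhSsAA=2 wwhhSsAa=4 wwhhSsaa=2 wwhhssAA=2 wwhhssAa=4 wwhhssaa=2
ww H_ S_ aa hits 6/256; gcd=2; 6÷2/256÷2 = 3/128

P(ww H_ S_ aa) = 3/128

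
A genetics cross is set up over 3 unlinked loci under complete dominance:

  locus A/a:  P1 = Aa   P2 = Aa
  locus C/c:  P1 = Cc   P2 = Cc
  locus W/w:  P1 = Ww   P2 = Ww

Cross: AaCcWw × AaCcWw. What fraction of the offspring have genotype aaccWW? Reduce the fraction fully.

P(aaccWW) = 1/64

AaCcWw gametes: ACW×1, ACw×1, AcW×1, Acw×1, aCW×1, aCw×1, acW×1, acw×1
AaCcWw gametes: ACW×1, ACw×1, AcW×1, Acw×1, aCW×1, aCw×1, acW×1, acw×1
AaCcWw×AaCcWw grid (8·8=64): AACCWW=1 AACCWw=2 AACCww=1 AACcWW=2 AACcWw=4 AACcww=2 AAccWW=1 AAccWw=2 AAccww=1 AaCCWW=2 AaCCWw=4 AaCCww=2 AaCcWW=4 AaCcWw=8 AaCcww=4 AaccWW=2 AaccWw=4 Aaccww=2 aaCCWW=1 aaCCWw=2 aaCCww=1 aaCcWW=2 aaCcWw=4 aaCcww=2 aaccWW=1 aaccWw=2 aaccww=1
aaccWW hits 1/64; gcd=1; 1÷1/64÷1 = 1/64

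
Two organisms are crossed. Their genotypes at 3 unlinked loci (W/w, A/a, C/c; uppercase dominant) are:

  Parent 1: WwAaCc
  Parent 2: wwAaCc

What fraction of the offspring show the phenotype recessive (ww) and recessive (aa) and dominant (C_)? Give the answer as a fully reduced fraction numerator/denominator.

P(ww aa C_) = 3/32

WwAaCc gametes: WAC×1, WAc×1, WaC×1, Wac×1, wAC×1, wAc×1, waC×1, wac×1
wwAaCc gametes: wAC×2, wAc×2, waC×2, wac×2
WwAaCc×wwAaCc grid (8·8=64): WwAACC=2 WwAACc=4 WwAAcc=2 WwAaCC=4 WwAaCc=8 WwAacc=4 WwaaCC=2 WwaaCc=4 Wwaacc=2 wwAACC=2 wwAACc=4 wwAAcc=2 wwAaCC=4 wwAaCc=8 wwAacc=4 wwaaCC=2 wwaaCc=4 wwaacc=2
ww aa C_ hits 6/64; gcd=2; 6÷2/64÷2 = 3/32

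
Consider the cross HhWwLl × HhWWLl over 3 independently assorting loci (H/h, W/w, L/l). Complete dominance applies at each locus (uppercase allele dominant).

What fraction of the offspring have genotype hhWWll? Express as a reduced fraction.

HhWwLl gametes: HWL×1, HWl×1, HwL×1, Hwl×1, hWL×1, hWl×1, hwL×1, hwl×1
HhWWLl gametes: HWL×2, HWl×2, hWL×2, hWl×2
HhWwLl×HhWWLl grid (8·8=64): HHWWLL=2 HHWWLl=4 HHWWll=2 HHWwLL=2 HHWwLl=4 HHWwll=2 HhWWLL=4 HhWWLl=8 HhWWll=4 HhWwLL=4 HhWwLl=8 HhWwll=4 hhWWLL=2 hhWWLl=4 hhWWll=2 hhWwLL=2 hhWwLl=4 hhWwll=2
hhWWll hits 2/64; gcd=2; 2÷2/64÷2 = 1/32

P(hhWWll) = 1/32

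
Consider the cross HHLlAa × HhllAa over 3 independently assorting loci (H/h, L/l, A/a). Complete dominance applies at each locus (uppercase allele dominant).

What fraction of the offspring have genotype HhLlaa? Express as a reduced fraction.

HHLlAa gametes: HLA×2, HLa×2, HlA×2, Hla×2
HhllAa gametes: HlA×2, Hla×2, hlA×2, hla×2
HHLlAa×HhllAa grid (8·8=64): HHLlAA=4 HHLlAa=8 HHLlaa=4 HHllAA=4 HHllAa=8 HHllaa=4 HhLlAA=4 HhLlAa=8 HhLlaa=4 HhllAA=4 HhllAa=8 Hhllaa=4
HhLlaa hits 4/64; gcd=4; 4÷4/64÷4 = 1/16

P(HhLlaa) = 1/16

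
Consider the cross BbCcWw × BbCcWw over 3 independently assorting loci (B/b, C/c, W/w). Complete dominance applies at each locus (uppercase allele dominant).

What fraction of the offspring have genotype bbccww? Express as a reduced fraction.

P(bbccww) = 1/64

BbCcWw gametes: BCW×1, BCw×1, BcW×1, Bcw×1, bCW×1, bCw×1, bcW×1, bcw×1
BbCcWw gametes: BCW×1, BCw×1, BcW×1, Bcw×1, bCW×1, bCw×1, bcW×1, bcw×1
BbCcWw×BbCcWw grid (8·8=64): BBCCWW=1 BBCCWw=2 BBCCww=1 BBCcWW=2 BBCcWw=4 BBCcww=2 BBccWW=1 BBccWw=2 BBccww=1 BbCCWW=2 BbCCWw=4 BbCCww=2 BbCcWW=4 BbCcWw=8 BbCcww=4 BbccWW=2 BbccWw=4 Bbccww=2 bbCCWW=1 bbCCWw=2 bbCCww=1 bbCcWW=2 bbCcWw=4 bbCcww=2 bbccWW=1 bbccWw=2 bbccww=1
bbccww hits 1/64; gcd=1; 1÷1/64÷1 = 1/64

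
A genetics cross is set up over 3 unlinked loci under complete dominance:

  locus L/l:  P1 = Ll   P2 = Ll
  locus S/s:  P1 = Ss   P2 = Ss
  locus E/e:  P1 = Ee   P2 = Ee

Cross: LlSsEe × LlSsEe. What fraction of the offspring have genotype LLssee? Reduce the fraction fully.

LlSsEe gametes: LSE×1, LSe×1, LsE×1, Lse×1, lSE×1, lSe×1, lsE×1, lse×1
LlSsEe gametes: LSE×1, LSe×1, LsE×1, Lse×1, lSE×1, lSe×1, lsE×1, lse×1
LlSsEe×LlSsEe grid (8·8=64): LLSSEE=1 LLSSEe=2 LLSSee=1 LLSsEE=2 LLSsEe=4 LLSsee=2 LLssEE=1 LLssEe=2 LLssee=1 LlSSEE=2 LlSSEe=4 LlSSee=2 LlSsEE=4 LlSsEe=8 LlSsee=4 LlssEE=2 LlssEe=4 Llssee=2 llSSEE=1 llSSEe=2 llSSee=1 llSsEE=2 llSsEe=4 llSsee=2 llssEE=1 llssEe=2 llssee=1
LLssee hits 1/64; gcd=1; 1÷1/64÷1 = 1/64

P(LLssee) = 1/64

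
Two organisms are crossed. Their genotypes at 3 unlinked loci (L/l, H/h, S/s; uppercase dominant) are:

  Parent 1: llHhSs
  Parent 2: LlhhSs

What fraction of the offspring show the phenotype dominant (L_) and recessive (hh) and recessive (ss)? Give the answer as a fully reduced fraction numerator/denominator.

llHhSs gametes: lHS×2, lHs×2, lhS×2, lhs×2
LlhhSs gametes: LhS×2, Lhs×2, lhS×2, lhs×2
llHhSs×LlhhSs grid (8·8=64): LlHhSS=4 LlHhSs=8 LlHhss=4 LlhhSS=4 LlhhSs=8 Llhhss=4 llHhSS=4 llHhSs=8 llHhss=4 llhhSS=4 llhhSs=8 llhhss=4
L_ hh ss hits 4/64; gcd=4; 4÷4/64÷4 = 1/16

P(L_ hh ss) = 1/16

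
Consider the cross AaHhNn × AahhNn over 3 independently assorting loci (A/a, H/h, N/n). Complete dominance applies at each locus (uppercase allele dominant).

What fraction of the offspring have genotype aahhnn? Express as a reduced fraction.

AaHhNn gametes: AHN×1, AHn×1, AhN×1, Ahn×1, aHN×1, aHn×1, ahN×1, ahn×1
AahhNn gametes: AhN×2, Ahn×2, ahN×2, ahn×2
AaHhNn×AahhNn grid (8·8=64): AAHhNN=2 AAHhNn=4 AAHhnn=2 AAhhNN=2 AAhhNn=4 AAhhnn=2 AaHhNN=4 AaHhNn=8 AaHhnn=4 AahhNN=4 AahhNn=8 Aahhnn=4 aaHhNN=2 aaHhNn=4 aaHhnn=2 aahhNN=2 aahhNn=4 aahhnn=2
aahhnn hits 2/64; gcd=2; 2÷2/64÷2 = 1/32

P(aahhnn) = 1/32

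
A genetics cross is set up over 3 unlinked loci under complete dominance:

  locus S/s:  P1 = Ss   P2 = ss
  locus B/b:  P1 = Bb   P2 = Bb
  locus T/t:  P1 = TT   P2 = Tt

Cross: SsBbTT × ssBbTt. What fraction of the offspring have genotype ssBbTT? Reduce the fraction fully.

P(ssBbTT) = 1/8

SsBbTT gametes: SBT×2, SbT×2, sBT×2, sbT×2
ssBbTt gametes: sBT×2, sBt×2, sbT×2, sbt×2
SsBbTT×ssBbTt grid (8·8=64): SsBBTT=4 SsBBTt=4 SsBbTT=8 SsBbTt=8 SsbbTT=4 SsbbTt=4 ssBBTT=4 ssBBTt=4 ssBbTT=8 ssBbTt=8 ssbbTT=4 ssbbTt=4
ssBbTT hits 8/64; gcd=8; 8÷8/64÷8 = 1/8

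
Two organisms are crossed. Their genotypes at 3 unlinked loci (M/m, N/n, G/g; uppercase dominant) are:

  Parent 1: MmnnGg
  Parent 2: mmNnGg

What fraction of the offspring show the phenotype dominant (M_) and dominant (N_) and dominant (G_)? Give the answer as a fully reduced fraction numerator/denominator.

P(M_ N_ G_) = 3/16

MmnnGg gametes: MnG×2, Mng×2, mnG×2, mng×2
mmNnGg gametes: mNG×2, mNg×2, mnG×2, mng×2
MmnnGg×mmNnGg grid (8·8=64): MmNnGG=4 MmNnGg=8 MmNngg=4 MmnnGG=4 MmnnGg=8 Mmnngg=4 mmNnGG=4 mmNnGg=8 mmNngg=4 mmnnGG=4 mmnnGg=8 mmnngg=4
M_ N_ G_ hits 12/64; gcd=4; 12÷4/64÷4 = 3/16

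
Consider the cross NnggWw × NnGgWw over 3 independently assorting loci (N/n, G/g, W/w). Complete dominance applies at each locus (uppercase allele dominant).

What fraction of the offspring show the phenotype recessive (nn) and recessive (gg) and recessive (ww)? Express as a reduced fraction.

P(nn gg ww) = 1/32

NnggWw gametes: NgW×2, Ngw×2, ngW×2, ngw×2
NnGgWw gametes: NGW×1, NGw×1, NgW×1, Ngw×1, nGW×1, nGw×1, ngW×1, ngw×1
NnggWw×NnGgWw grid (8·8=64): NNGgWW=2 NNGgWw=4 NNGgww=2 NNggWW=2 NNggWw=4 NNggww=2 NnGgWW=4 NnGgWw=8 NnGgww=4 NnggWW=4 NnggWw=8 Nnggww=4 nnGgWW=2 nnGgWw=4 nnGgww=2 nnggWW=2 nnggWw=4 nnggww=2
nn gg ww hits 2/64; gcd=2; 2÷2/64÷2 = 1/32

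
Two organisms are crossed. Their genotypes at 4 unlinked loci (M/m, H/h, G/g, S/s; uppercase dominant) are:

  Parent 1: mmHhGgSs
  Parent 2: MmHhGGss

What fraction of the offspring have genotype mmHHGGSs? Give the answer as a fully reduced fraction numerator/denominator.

mmHhGgSs gametes: mHGS×2, mHGs×2, mHgS×2, mHgs×2, mhGS×2, mhGs×2, mhgS×2, mhgs×2
MmHhGGss gametes: MHGs×4, MhGs×4, mHGs×4, mhGs×4
mmHhGgSs×MmHhGGss grid (16·16=256): MmHHGGSs=8 MmHHGGss=8 MmHHGgSs=8 MmHHGgss=8 MmHhGGSs=16 MmHhGGss=16 MmHhGgSs=16 MmHhGgss=16 MmhhGGSs=8 MmhhGGss=8 MmhhGgSs=8 MmhhGgss=8 mmHHGGSs=8 mmHHGGss=8 mmHHGgSs=8 mmHHGgss=8 mmHhGGSs=16 mmHhGGss=16 mmHhGgSs=16 mmHhGgss=16 mmhhGGSs=8 mmhhGGss=8 mmhhGgSs=8 mmhhGgss=8
mmHHGGSs hits 8/256; gcd=8; 8÷8/256÷8 = 1/32

P(mmHHGGSs) = 1/32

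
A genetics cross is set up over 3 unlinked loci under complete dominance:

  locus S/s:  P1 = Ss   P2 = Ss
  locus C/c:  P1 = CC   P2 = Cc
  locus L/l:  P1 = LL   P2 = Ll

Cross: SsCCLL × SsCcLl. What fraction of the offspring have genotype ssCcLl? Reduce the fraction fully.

P(ssCcLl) = 1/16

SsCCLL gametes: SCL×4, sCL×4
SsCcLl gametes: SCL×1, SCl×1, ScL×1, Scl×1, sCL×1, sCl×1, scL×1, scl×1
SsCCLL×SsCcLl grid (8·8=64): SSCCLL=4 SSCCLl=4 SSCcLL=4 SSCcLl=4 SsCCLL=8 SsCCLl=8 SsCcLL=8 SsCcLl=8 ssCCLL=4 ssCCLl=4 ssCcLL=4 ssCcLl=4
ssCcLl hits 4/64; gcd=4; 4÷4/64÷4 = 1/16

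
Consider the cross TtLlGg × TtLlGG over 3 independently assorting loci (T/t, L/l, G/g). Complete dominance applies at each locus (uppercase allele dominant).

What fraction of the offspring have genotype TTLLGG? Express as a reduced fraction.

TtLlGg gametes: TLG×1, TLg×1, TlG×1, Tlg×1, tLG×1, tLg×1, tlG×1, tlg×1
TtLlGG gametes: TLG×2, TlG×2, tLG×2, tlG×2
TtLlGg×TtLlGG grid (8·8=64): TTLLGG=2 TTLLGg=2 TTLlGG=4 TTLlGg=4 TTllGG=2 TTllGg=2 TtLLGG=4 TtLLGg=4 TtLlGG=8 TtLlGg=8 TtllGG=4 TtllGg=4 ttLLGG=2 ttLLGg=2 ttLlGG=4 ttLlGg=4 ttllGG=2 ttllGg=2
TTLLGG hits 2/64; gcd=2; 2÷2/64÷2 = 1/32

P(TTLLGG) = 1/32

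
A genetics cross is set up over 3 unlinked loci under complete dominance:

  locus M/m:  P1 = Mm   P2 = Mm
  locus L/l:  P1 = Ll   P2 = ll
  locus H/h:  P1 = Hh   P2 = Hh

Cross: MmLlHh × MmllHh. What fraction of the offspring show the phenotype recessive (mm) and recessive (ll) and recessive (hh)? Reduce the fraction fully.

P(mm ll hh) = 1/32

MmLlHh gametes: MLH×1, MLh×1, MlH×1, Mlh×1, mLH×1, mLh×1, mlH×1, mlh×1
MmllHh gametes: MlH×2, Mlh×2, mlH×2, mlh×2
MmLlHh×MmllHh grid (8·8=64): MMLlHH=2 MMLlHh=4 MMLlhh=2 MMllHH=2 MMllHh=4 MMllhh=2 MmLlHH=4 MmLlHh=8 MmLlhh=4 MmllHH=4 MmllHh=8 Mmllhh=4 mmLlHH=2 mmLlHh=4 mmLlhh=2 mmllHH=2 mmllHh=4 mmllhh=2
mm ll hh hits 2/64; gcd=2; 2÷2/64÷2 = 1/32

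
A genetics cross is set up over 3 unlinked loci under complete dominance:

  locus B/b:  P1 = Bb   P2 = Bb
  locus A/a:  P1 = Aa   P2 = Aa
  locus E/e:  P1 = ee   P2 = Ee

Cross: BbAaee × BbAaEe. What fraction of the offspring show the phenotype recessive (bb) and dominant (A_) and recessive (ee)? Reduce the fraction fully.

BbAaee gametes: BAe×2, Bae×2, bAe×2, bae×2
BbAaEe gametes: BAE×1, BAe×1, BaE×1, Bae×1, bAE×1, bAe×1, baE×1, bae×1
BbAaee×BbAaEe grid (8·8=64): BBAAEe=2 BBAAee=2 BBAaEe=4 BBAaee=4 BBaaEe=2 BBaaee=2 BbAAEe=4 BbAAee=4 BbAaEe=8 BbAaee=8 BbaaEe=4 Bbaaee=4 bbAAEe=2 bbAAee=2 bbAaEe=4 bbAaee=4 bbaaEe=2 bbaaee=2
bb A_ ee hits 6/64; gcd=2; 6÷2/64÷2 = 3/32

P(bb A_ ee) = 3/32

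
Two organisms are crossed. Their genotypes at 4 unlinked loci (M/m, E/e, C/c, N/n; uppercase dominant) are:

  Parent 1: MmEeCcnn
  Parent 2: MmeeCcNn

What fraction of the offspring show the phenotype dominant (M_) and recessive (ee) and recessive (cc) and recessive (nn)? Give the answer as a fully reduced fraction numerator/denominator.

P(M_ ee cc nn) = 3/64

MmEeCcnn gametes: MECn×2, MEcn×2, MeCn×2, Mecn×2, mECn×2, mEcn×2, meCn×2, mecn×2
MmeeCcNn gametes: MeCN×2, MeCn×2, MecN×2, Mecn×2, meCN×2, meCn×2, mecN×2, mecn×2
MmEeCcnn×MmeeCcNn grid (16·16=256): MMEeCCNn=4 MMEeCCnn=4 MMEeCcNn=8 MMEeCcnn=8 MMEeccNn=4 MMEeccnn=4 MMeeCCNn=4 MMeeCCnn=4 MMeeCcNn=8 MMeeCcnn=8 MMeeccNn=4 MMeeccnn=4 MmEeCCNn=8 MmEeCCnn=8 MmEeCcNn=16 MmEeCcnn=16 MmEeccNn=8 MmEeccnn=8 MmeeCCNn=8 MmeeCCnn=8 MmeeCcNn=16 MmeeCcnn=16 MmeeccNn=8 Mmeeccnn=8 mmEeCCNn=4 mmEeCCnn=4 mmEeCcNn=8 mmEeCcnn=8 mmEeccNn=4 mmEeccnn=4 mmeeCCNn=4 mmeeCCnn=4 mmeeCcNn=8 mmeeCcnn=8 mmeeccNn=4 mmeeccnn=4
M_ ee cc nn hits 12/256; gcd=4; 12÷4/256÷4 = 3/64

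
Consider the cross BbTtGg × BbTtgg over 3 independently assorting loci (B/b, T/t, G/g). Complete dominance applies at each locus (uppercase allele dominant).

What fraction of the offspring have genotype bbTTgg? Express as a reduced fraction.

P(bbTTgg) = 1/32

BbTtGg gametes: BTG×1, BTg×1, BtG×1, Btg×1, bTG×1, bTg×1, btG×1, btg×1
BbTtgg gametes: BTg×2, Btg×2, bTg×2, btg×2
BbTtGg×BbTtgg grid (8·8=64): BBTTGg=2 BBTTgg=2 BBTtGg=4 BBTtgg=4 BBttGg=2 BBttgg=2 BbTTGg=4 BbTTgg=4 BbTtGg=8 BbTtgg=8 BbttGg=4 Bbttgg=4 bbTTGg=2 bbTTgg=2 bbTtGg=4 bbTtgg=4 bbttGg=2 bbttgg=2
bbTTgg hits 2/64; gcd=2; 2÷2/64÷2 = 1/32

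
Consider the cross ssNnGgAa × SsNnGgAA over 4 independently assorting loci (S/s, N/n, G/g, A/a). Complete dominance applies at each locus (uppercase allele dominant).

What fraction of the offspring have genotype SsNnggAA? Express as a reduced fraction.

ssNnGgAa gametes: sNGA×2, sNGa×2, sNgA×2, sNga×2, snGA×2, snGa×2, sngA×2, snga×2
SsNnGgAA gametes: SNGA×2, SNgA×2, SnGA×2, SngA×2, sNGA×2, sNgA×2, snGA×2, sngA×2
ssNnGgAa×SsNnGgAA grid (16·16=256): SsNNGGAA=4 SsNNGGAa=4 SsNNGgAA=8 SsNNGgAa=8 SsNNggAA=4 SsNNggAa=4 SsNnGGAA=8 SsNnGGAa=8 SsNnGgAA=16 SsNnGgAa=16 SsNnggAA=8 SsNnggAa=8 SsnnGGAA=4 SsnnGGAa=4 SsnnGgAA=8 SsnnGgAa=8 SsnnggAA=4 SsnnggAa=4 ssNNGGAA=4 ssNNGGAa=4 ssNNGgAA=8 ssNNGgAa=8 ssNNggAA=4 ssNNggAa=4 ssNnGGAA=8 ssNnGGAa=8 ssNnGgAA=16 ssNnGgAa=16 ssNnggAA=8 ssNnggAa=8 ssnnGGAA=4 ssnnGGAa=4 ssnnGgAA=8 ssnnGgAa=8 ssnnggAA=4 ssnnggAa=4
SsNnggAA hits 8/256; gcd=8; 8÷8/256÷8 = 1/32

P(SsNnggAA) = 1/32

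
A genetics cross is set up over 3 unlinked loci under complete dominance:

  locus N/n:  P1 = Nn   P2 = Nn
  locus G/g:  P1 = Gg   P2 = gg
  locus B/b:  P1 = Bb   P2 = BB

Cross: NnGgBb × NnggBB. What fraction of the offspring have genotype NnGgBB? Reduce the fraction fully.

NnGgBb gametes: NGB×1, NGb×1, NgB×1, Ngb×1, nGB×1, nGb×1, ngB×1, ngb×1
NnggBB gametes: NgB×4, ngB×4
NnGgBb×NnggBB grid (8·8=64): NNGgBB=4 NNGgBb=4 NNggBB=4 NNggBb=4 NnGgBB=8 NnGgBb=8 NnggBB=8 NnggBb=8 nnGgBB=4 nnGgBb=4 nnggBB=4 nnggBb=4
NnGgBB hits 8/64; gcd=8; 8÷8/64÷8 = 1/8

P(NnGgBB) = 1/8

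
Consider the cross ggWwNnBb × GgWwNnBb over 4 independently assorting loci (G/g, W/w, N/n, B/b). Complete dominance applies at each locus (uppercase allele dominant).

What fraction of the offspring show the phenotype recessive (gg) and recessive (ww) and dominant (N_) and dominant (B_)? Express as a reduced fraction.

ggWwNnBb gametes: gWNB×2, gWNb×2, gWnB×2, gWnb×2, gwNB×2, gwNb×2, gwnB×2, gwnb×2
GgWwNnBb gametes: GWNB×1, GWNb×1, GWnB×1, GWnb×1, GwNB×1, GwNb×1, GwnB×1, Gwnb×1, gWNB×1, gWNb×1, gWnB×1, gWnb×1, gwNB×1, gwNb×1, gwnB×1, gwnb×1
ggWwNnBb×GgWwNnBb grid (16·16=256): GgWWNNBB=2 GgWWNNBb=4 GgWWNNbb=2 GgWWNnBB=4 GgWWNnBb=8 GgWWNnbb=4 GgWWnnBB=2 GgWWnnBb=4 GgWWnnbb=2 GgWwNNBB=4 GgWwNNBb=8 GgWwNNbb=4 GgWwNnBB=8 GgWwNnBb=16 GgWwNnbb=8 GgWwnnBB=4 GgWwnnBb=8 GgWwnnbb=4 GgwwNNBB=2 GgwwNNBb=4 GgwwNNbb=2 GgwwNnBB=4 GgwwNnBb=8 GgwwNnbb=4 GgwwnnBB=2 GgwwnnBb=4 Ggwwnnbb=2 ggWWNNBB=2 ggWWNNBb=4 ggWWNNbb=2 ggWWNnBB=4 ggWWNnBb=8 ggWWNnbb=4 ggWWnnBB=2 ggWWnnBb=4 ggWWnnbb=2 ggWwNNBB=4 ggWwNNBb=8 ggWwNNbb=4 ggWwNnBB=8 ggWwNnBb=16 ggWwNnbb=8 ggWwnnBB=4 ggWwnnBb=8 ggWwnnbb=4 ggwwNNBB=2 ggwwNNBb=4 ggwwNNbb=2 ggwwNnBB=4 ggwwNnBb=8 ggwwNnbb=4 ggwwnnBB=2 ggwwnnBb=4 ggwwnnbb=2
gg ww N_ B_ hits 18/256; gcd=2; 18÷2/256÷2 = 9/128

P(gg ww N_ B_) = 9/128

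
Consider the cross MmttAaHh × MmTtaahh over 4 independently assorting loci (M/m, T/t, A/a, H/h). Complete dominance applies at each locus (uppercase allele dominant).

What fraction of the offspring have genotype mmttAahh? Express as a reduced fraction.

MmttAaHh gametes: MtAH×2, MtAh×2, MtaH×2, Mtah×2, mtAH×2, mtAh×2, mtaH×2, mtah×2
MmTtaahh gametes: MTah×4, Mtah×4, mTah×4, mtah×4
MmttAaHh×MmTtaahh grid (16·16=256): MMTtAaHh=8 MMTtAahh=8 MMTtaaHh=8 MMTtaahh=8 MMttAaHh=8 MMttAahh=8 MMttaaHh=8 MMttaahh=8 MmTtAaHh=16 MmTtAahh=16 MmTtaaHh=16 MmTtaahh=16 MmttAaHh=16 MmttAahh=16 MmttaaHh=16 Mmttaahh=16 mmTtAaHh=8 mmTtAahh=8 mmTtaaHh=8 mmTtaahh=8 mmttAaHh=8 mmttAahh=8 mmttaaHh=8 mmttaahh=8
mmttAahh hits 8/256; gcd=8; 8÷8/256÷8 = 1/32

P(mmttAahh) = 1/32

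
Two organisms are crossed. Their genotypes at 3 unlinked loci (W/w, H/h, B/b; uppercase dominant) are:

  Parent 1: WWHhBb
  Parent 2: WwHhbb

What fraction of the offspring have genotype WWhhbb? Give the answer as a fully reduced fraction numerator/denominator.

WWHhBb gametes: WHB×2, WHb×2, WhB×2, Whb×2
WwHhbb gametes: WHb×2, Whb×2, wHb×2, whb×2
WWHhBb×WwHhbb grid (8·8=64): WWHHBb=4 WWHHbb=4 WWHhBb=8 WWHhbb=8 WWhhBb=4 WWhhbb=4 WwHHBb=4 WwHHbb=4 WwHhBb=8 WwHhbb=8 WwhhBb=4 Wwhhbb=4
WWhhbb hits 4/64; gcd=4; 4÷4/64÷4 = 1/16

P(WWhhbb) = 1/16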